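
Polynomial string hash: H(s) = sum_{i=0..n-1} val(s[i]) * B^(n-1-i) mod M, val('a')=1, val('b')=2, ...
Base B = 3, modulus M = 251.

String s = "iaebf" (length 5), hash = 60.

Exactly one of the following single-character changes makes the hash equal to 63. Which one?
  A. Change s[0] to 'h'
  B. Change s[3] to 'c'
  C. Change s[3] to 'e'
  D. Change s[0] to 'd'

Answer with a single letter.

Answer: B

Derivation:
Option A: s[0]='i'->'h', delta=(8-9)*3^4 mod 251 = 170, hash=60+170 mod 251 = 230
Option B: s[3]='b'->'c', delta=(3-2)*3^1 mod 251 = 3, hash=60+3 mod 251 = 63 <-- target
Option C: s[3]='b'->'e', delta=(5-2)*3^1 mod 251 = 9, hash=60+9 mod 251 = 69
Option D: s[0]='i'->'d', delta=(4-9)*3^4 mod 251 = 97, hash=60+97 mod 251 = 157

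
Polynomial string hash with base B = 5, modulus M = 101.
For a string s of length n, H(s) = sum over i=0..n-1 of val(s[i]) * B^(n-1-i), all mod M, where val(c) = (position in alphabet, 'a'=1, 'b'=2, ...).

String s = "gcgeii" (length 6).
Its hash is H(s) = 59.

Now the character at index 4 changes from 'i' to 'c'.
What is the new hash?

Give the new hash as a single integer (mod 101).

val('i') = 9, val('c') = 3
Position k = 4, exponent = n-1-k = 1
B^1 mod M = 5^1 mod 101 = 5
Delta = (3 - 9) * 5 mod 101 = 71
New hash = (59 + 71) mod 101 = 29

Answer: 29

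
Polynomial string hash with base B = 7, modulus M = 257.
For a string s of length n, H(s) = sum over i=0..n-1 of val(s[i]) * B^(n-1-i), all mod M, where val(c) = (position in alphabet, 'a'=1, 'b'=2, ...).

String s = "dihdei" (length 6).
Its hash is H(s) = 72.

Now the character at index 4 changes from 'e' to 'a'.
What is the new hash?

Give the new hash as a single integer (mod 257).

val('e') = 5, val('a') = 1
Position k = 4, exponent = n-1-k = 1
B^1 mod M = 7^1 mod 257 = 7
Delta = (1 - 5) * 7 mod 257 = 229
New hash = (72 + 229) mod 257 = 44

Answer: 44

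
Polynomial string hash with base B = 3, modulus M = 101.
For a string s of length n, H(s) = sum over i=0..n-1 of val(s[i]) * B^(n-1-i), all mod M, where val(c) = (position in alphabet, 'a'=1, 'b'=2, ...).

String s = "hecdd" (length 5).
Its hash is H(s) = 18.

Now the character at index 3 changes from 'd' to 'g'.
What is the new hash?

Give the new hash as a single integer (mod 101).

val('d') = 4, val('g') = 7
Position k = 3, exponent = n-1-k = 1
B^1 mod M = 3^1 mod 101 = 3
Delta = (7 - 4) * 3 mod 101 = 9
New hash = (18 + 9) mod 101 = 27

Answer: 27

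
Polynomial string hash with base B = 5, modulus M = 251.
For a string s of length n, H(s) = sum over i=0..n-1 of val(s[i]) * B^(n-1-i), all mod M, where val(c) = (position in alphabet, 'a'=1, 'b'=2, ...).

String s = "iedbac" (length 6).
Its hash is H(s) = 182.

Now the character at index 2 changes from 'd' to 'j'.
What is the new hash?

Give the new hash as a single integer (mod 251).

val('d') = 4, val('j') = 10
Position k = 2, exponent = n-1-k = 3
B^3 mod M = 5^3 mod 251 = 125
Delta = (10 - 4) * 125 mod 251 = 248
New hash = (182 + 248) mod 251 = 179

Answer: 179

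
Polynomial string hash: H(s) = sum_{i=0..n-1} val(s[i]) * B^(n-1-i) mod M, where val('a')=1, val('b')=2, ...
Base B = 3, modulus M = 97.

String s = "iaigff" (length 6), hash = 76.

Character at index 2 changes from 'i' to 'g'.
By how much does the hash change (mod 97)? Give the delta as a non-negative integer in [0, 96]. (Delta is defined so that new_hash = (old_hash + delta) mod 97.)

Answer: 43

Derivation:
Delta formula: (val(new) - val(old)) * B^(n-1-k) mod M
  val('g') - val('i') = 7 - 9 = -2
  B^(n-1-k) = 3^3 mod 97 = 27
  Delta = -2 * 27 mod 97 = 43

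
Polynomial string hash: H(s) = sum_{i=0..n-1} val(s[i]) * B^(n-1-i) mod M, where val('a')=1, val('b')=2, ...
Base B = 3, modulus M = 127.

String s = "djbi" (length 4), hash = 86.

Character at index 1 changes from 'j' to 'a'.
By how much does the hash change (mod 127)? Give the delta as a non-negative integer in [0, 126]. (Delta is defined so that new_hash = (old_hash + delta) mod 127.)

Delta formula: (val(new) - val(old)) * B^(n-1-k) mod M
  val('a') - val('j') = 1 - 10 = -9
  B^(n-1-k) = 3^2 mod 127 = 9
  Delta = -9 * 9 mod 127 = 46

Answer: 46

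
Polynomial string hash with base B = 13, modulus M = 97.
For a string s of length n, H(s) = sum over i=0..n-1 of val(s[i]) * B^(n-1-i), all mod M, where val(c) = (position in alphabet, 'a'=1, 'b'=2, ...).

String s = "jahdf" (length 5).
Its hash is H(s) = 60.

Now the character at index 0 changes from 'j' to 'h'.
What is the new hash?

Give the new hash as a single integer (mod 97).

val('j') = 10, val('h') = 8
Position k = 0, exponent = n-1-k = 4
B^4 mod M = 13^4 mod 97 = 43
Delta = (8 - 10) * 43 mod 97 = 11
New hash = (60 + 11) mod 97 = 71

Answer: 71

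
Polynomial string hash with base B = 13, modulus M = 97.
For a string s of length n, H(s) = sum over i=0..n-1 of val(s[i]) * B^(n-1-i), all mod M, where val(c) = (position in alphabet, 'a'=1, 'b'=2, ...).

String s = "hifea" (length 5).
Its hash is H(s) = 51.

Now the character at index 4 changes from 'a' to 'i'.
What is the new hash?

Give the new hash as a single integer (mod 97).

val('a') = 1, val('i') = 9
Position k = 4, exponent = n-1-k = 0
B^0 mod M = 13^0 mod 97 = 1
Delta = (9 - 1) * 1 mod 97 = 8
New hash = (51 + 8) mod 97 = 59

Answer: 59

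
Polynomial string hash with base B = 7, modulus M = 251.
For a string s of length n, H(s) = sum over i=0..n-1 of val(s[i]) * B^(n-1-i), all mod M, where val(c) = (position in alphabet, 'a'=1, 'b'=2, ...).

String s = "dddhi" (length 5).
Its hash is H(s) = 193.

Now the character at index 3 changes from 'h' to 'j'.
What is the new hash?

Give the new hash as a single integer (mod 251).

Answer: 207

Derivation:
val('h') = 8, val('j') = 10
Position k = 3, exponent = n-1-k = 1
B^1 mod M = 7^1 mod 251 = 7
Delta = (10 - 8) * 7 mod 251 = 14
New hash = (193 + 14) mod 251 = 207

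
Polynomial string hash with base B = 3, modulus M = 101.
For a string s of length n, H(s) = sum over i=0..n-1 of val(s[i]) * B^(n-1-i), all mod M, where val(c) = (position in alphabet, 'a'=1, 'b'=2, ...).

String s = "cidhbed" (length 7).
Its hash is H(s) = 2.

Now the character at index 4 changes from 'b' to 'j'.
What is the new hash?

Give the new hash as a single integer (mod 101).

val('b') = 2, val('j') = 10
Position k = 4, exponent = n-1-k = 2
B^2 mod M = 3^2 mod 101 = 9
Delta = (10 - 2) * 9 mod 101 = 72
New hash = (2 + 72) mod 101 = 74

Answer: 74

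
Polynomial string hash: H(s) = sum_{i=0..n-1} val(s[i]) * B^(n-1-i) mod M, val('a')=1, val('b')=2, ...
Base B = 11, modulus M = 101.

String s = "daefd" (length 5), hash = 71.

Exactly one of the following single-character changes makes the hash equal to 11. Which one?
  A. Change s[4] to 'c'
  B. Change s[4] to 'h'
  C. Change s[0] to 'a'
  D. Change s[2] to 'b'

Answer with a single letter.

Answer: D

Derivation:
Option A: s[4]='d'->'c', delta=(3-4)*11^0 mod 101 = 100, hash=71+100 mod 101 = 70
Option B: s[4]='d'->'h', delta=(8-4)*11^0 mod 101 = 4, hash=71+4 mod 101 = 75
Option C: s[0]='d'->'a', delta=(1-4)*11^4 mod 101 = 12, hash=71+12 mod 101 = 83
Option D: s[2]='e'->'b', delta=(2-5)*11^2 mod 101 = 41, hash=71+41 mod 101 = 11 <-- target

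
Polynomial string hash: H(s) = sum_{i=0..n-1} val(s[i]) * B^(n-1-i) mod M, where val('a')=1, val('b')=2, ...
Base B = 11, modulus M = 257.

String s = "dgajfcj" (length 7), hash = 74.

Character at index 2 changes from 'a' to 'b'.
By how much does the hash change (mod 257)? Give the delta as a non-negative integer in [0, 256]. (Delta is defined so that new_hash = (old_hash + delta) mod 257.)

Delta formula: (val(new) - val(old)) * B^(n-1-k) mod M
  val('b') - val('a') = 2 - 1 = 1
  B^(n-1-k) = 11^4 mod 257 = 249
  Delta = 1 * 249 mod 257 = 249

Answer: 249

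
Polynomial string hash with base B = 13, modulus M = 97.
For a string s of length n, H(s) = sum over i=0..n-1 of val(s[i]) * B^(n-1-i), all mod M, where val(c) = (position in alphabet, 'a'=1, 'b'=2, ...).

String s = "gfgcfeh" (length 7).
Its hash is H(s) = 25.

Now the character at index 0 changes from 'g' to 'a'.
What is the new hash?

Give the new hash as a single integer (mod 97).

val('g') = 7, val('a') = 1
Position k = 0, exponent = n-1-k = 6
B^6 mod M = 13^6 mod 97 = 89
Delta = (1 - 7) * 89 mod 97 = 48
New hash = (25 + 48) mod 97 = 73

Answer: 73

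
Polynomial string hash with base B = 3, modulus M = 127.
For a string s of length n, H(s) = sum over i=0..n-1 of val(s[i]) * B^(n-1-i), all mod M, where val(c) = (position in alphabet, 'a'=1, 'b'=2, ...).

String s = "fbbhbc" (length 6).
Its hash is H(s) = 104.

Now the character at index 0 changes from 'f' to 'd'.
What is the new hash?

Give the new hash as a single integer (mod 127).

val('f') = 6, val('d') = 4
Position k = 0, exponent = n-1-k = 5
B^5 mod M = 3^5 mod 127 = 116
Delta = (4 - 6) * 116 mod 127 = 22
New hash = (104 + 22) mod 127 = 126

Answer: 126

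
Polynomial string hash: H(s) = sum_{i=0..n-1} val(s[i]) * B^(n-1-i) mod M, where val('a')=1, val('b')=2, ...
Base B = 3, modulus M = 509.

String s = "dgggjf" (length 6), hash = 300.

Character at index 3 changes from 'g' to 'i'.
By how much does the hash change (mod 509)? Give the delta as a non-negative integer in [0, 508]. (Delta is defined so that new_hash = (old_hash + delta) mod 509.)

Answer: 18

Derivation:
Delta formula: (val(new) - val(old)) * B^(n-1-k) mod M
  val('i') - val('g') = 9 - 7 = 2
  B^(n-1-k) = 3^2 mod 509 = 9
  Delta = 2 * 9 mod 509 = 18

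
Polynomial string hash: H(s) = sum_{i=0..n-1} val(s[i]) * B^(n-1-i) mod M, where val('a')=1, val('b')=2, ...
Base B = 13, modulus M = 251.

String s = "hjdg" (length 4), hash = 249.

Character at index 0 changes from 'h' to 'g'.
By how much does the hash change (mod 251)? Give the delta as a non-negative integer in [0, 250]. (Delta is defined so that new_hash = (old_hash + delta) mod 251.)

Delta formula: (val(new) - val(old)) * B^(n-1-k) mod M
  val('g') - val('h') = 7 - 8 = -1
  B^(n-1-k) = 13^3 mod 251 = 189
  Delta = -1 * 189 mod 251 = 62

Answer: 62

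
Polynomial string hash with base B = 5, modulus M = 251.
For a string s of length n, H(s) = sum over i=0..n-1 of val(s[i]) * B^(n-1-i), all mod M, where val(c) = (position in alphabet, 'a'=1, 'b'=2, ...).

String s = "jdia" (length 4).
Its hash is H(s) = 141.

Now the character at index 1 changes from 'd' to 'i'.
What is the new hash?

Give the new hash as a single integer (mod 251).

val('d') = 4, val('i') = 9
Position k = 1, exponent = n-1-k = 2
B^2 mod M = 5^2 mod 251 = 25
Delta = (9 - 4) * 25 mod 251 = 125
New hash = (141 + 125) mod 251 = 15

Answer: 15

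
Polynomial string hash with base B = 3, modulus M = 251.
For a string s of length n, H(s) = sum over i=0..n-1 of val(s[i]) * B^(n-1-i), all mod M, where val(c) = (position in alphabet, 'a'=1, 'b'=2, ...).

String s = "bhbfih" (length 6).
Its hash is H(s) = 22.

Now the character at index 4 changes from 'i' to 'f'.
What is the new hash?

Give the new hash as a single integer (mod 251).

Answer: 13

Derivation:
val('i') = 9, val('f') = 6
Position k = 4, exponent = n-1-k = 1
B^1 mod M = 3^1 mod 251 = 3
Delta = (6 - 9) * 3 mod 251 = 242
New hash = (22 + 242) mod 251 = 13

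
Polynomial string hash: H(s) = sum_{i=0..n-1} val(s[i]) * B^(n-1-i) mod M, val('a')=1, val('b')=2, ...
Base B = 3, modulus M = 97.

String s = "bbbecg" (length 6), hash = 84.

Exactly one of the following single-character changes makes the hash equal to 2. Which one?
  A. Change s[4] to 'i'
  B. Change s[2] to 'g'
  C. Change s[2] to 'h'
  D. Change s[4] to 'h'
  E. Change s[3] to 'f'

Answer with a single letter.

Answer: D

Derivation:
Option A: s[4]='c'->'i', delta=(9-3)*3^1 mod 97 = 18, hash=84+18 mod 97 = 5
Option B: s[2]='b'->'g', delta=(7-2)*3^3 mod 97 = 38, hash=84+38 mod 97 = 25
Option C: s[2]='b'->'h', delta=(8-2)*3^3 mod 97 = 65, hash=84+65 mod 97 = 52
Option D: s[4]='c'->'h', delta=(8-3)*3^1 mod 97 = 15, hash=84+15 mod 97 = 2 <-- target
Option E: s[3]='e'->'f', delta=(6-5)*3^2 mod 97 = 9, hash=84+9 mod 97 = 93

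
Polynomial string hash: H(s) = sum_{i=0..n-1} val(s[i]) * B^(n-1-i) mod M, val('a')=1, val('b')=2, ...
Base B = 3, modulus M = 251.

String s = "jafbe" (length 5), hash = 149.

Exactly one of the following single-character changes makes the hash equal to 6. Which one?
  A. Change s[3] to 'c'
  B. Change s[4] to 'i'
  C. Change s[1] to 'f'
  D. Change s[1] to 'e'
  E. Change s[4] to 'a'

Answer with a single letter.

Option A: s[3]='b'->'c', delta=(3-2)*3^1 mod 251 = 3, hash=149+3 mod 251 = 152
Option B: s[4]='e'->'i', delta=(9-5)*3^0 mod 251 = 4, hash=149+4 mod 251 = 153
Option C: s[1]='a'->'f', delta=(6-1)*3^3 mod 251 = 135, hash=149+135 mod 251 = 33
Option D: s[1]='a'->'e', delta=(5-1)*3^3 mod 251 = 108, hash=149+108 mod 251 = 6 <-- target
Option E: s[4]='e'->'a', delta=(1-5)*3^0 mod 251 = 247, hash=149+247 mod 251 = 145

Answer: D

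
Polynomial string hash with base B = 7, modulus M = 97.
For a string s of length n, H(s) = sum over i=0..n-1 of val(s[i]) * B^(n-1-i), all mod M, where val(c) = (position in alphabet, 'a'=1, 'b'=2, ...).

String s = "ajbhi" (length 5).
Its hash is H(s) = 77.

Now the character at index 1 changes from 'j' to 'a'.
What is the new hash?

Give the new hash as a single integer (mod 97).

Answer: 94

Derivation:
val('j') = 10, val('a') = 1
Position k = 1, exponent = n-1-k = 3
B^3 mod M = 7^3 mod 97 = 52
Delta = (1 - 10) * 52 mod 97 = 17
New hash = (77 + 17) mod 97 = 94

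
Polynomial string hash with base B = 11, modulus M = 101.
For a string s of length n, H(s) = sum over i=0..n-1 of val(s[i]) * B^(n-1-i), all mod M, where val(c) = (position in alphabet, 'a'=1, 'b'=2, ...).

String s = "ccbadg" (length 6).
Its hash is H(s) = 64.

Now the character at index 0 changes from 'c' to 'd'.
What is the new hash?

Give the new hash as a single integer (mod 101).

val('c') = 3, val('d') = 4
Position k = 0, exponent = n-1-k = 5
B^5 mod M = 11^5 mod 101 = 57
Delta = (4 - 3) * 57 mod 101 = 57
New hash = (64 + 57) mod 101 = 20

Answer: 20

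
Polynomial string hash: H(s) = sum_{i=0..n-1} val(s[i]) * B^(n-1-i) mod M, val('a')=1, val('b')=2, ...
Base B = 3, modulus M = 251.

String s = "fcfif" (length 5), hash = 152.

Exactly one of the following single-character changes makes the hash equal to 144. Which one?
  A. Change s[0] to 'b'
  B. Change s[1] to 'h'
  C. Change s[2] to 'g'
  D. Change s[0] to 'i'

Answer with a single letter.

Answer: D

Derivation:
Option A: s[0]='f'->'b', delta=(2-6)*3^4 mod 251 = 178, hash=152+178 mod 251 = 79
Option B: s[1]='c'->'h', delta=(8-3)*3^3 mod 251 = 135, hash=152+135 mod 251 = 36
Option C: s[2]='f'->'g', delta=(7-6)*3^2 mod 251 = 9, hash=152+9 mod 251 = 161
Option D: s[0]='f'->'i', delta=(9-6)*3^4 mod 251 = 243, hash=152+243 mod 251 = 144 <-- target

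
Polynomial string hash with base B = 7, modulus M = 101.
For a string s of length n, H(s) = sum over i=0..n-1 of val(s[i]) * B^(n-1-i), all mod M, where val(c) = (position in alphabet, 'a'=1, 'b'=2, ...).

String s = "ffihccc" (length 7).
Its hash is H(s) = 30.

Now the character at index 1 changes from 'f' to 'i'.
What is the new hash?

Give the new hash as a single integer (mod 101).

val('f') = 6, val('i') = 9
Position k = 1, exponent = n-1-k = 5
B^5 mod M = 7^5 mod 101 = 41
Delta = (9 - 6) * 41 mod 101 = 22
New hash = (30 + 22) mod 101 = 52

Answer: 52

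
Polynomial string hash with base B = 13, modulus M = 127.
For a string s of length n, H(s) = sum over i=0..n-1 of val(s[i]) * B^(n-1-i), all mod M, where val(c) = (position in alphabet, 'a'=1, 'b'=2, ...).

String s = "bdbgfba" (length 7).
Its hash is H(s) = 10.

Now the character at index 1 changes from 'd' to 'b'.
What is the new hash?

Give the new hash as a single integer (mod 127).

val('d') = 4, val('b') = 2
Position k = 1, exponent = n-1-k = 5
B^5 mod M = 13^5 mod 127 = 72
Delta = (2 - 4) * 72 mod 127 = 110
New hash = (10 + 110) mod 127 = 120

Answer: 120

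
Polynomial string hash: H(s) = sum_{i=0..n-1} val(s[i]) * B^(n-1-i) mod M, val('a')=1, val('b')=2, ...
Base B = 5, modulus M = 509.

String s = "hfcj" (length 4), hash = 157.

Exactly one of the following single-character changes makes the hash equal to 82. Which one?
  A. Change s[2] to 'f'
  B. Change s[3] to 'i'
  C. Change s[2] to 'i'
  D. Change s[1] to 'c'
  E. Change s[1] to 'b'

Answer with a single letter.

Option A: s[2]='c'->'f', delta=(6-3)*5^1 mod 509 = 15, hash=157+15 mod 509 = 172
Option B: s[3]='j'->'i', delta=(9-10)*5^0 mod 509 = 508, hash=157+508 mod 509 = 156
Option C: s[2]='c'->'i', delta=(9-3)*5^1 mod 509 = 30, hash=157+30 mod 509 = 187
Option D: s[1]='f'->'c', delta=(3-6)*5^2 mod 509 = 434, hash=157+434 mod 509 = 82 <-- target
Option E: s[1]='f'->'b', delta=(2-6)*5^2 mod 509 = 409, hash=157+409 mod 509 = 57

Answer: D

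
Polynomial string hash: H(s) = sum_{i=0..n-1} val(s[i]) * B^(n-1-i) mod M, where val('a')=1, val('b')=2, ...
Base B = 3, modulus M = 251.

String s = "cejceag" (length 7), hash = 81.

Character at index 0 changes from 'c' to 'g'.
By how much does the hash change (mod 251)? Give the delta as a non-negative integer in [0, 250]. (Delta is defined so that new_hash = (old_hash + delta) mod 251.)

Delta formula: (val(new) - val(old)) * B^(n-1-k) mod M
  val('g') - val('c') = 7 - 3 = 4
  B^(n-1-k) = 3^6 mod 251 = 227
  Delta = 4 * 227 mod 251 = 155

Answer: 155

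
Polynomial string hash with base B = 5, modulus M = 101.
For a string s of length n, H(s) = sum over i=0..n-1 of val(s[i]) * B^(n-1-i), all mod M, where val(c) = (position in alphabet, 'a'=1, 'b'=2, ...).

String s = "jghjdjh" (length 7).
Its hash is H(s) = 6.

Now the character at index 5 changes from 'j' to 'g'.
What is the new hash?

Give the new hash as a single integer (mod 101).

val('j') = 10, val('g') = 7
Position k = 5, exponent = n-1-k = 1
B^1 mod M = 5^1 mod 101 = 5
Delta = (7 - 10) * 5 mod 101 = 86
New hash = (6 + 86) mod 101 = 92

Answer: 92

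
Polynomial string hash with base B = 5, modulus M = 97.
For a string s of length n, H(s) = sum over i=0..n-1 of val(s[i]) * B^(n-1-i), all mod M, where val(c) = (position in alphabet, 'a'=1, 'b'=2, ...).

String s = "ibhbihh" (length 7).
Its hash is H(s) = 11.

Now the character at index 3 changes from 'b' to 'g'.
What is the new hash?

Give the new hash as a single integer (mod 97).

Answer: 54

Derivation:
val('b') = 2, val('g') = 7
Position k = 3, exponent = n-1-k = 3
B^3 mod M = 5^3 mod 97 = 28
Delta = (7 - 2) * 28 mod 97 = 43
New hash = (11 + 43) mod 97 = 54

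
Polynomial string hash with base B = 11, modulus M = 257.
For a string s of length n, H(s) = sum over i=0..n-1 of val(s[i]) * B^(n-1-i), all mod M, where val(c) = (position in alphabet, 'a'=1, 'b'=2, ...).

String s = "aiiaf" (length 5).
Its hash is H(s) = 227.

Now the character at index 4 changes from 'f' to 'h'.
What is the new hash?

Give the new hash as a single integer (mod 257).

Answer: 229

Derivation:
val('f') = 6, val('h') = 8
Position k = 4, exponent = n-1-k = 0
B^0 mod M = 11^0 mod 257 = 1
Delta = (8 - 6) * 1 mod 257 = 2
New hash = (227 + 2) mod 257 = 229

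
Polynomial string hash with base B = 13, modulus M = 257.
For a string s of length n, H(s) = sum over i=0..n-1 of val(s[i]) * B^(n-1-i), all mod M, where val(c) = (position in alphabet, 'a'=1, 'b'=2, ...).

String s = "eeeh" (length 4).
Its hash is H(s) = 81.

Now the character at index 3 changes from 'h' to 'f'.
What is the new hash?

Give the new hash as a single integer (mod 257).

val('h') = 8, val('f') = 6
Position k = 3, exponent = n-1-k = 0
B^0 mod M = 13^0 mod 257 = 1
Delta = (6 - 8) * 1 mod 257 = 255
New hash = (81 + 255) mod 257 = 79

Answer: 79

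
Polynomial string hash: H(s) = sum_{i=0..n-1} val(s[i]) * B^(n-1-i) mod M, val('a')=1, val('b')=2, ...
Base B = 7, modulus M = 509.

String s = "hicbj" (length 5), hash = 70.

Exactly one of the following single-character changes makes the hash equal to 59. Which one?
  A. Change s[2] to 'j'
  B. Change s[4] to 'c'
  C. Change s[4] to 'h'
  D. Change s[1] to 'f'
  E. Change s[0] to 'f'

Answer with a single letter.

Answer: D

Derivation:
Option A: s[2]='c'->'j', delta=(10-3)*7^2 mod 509 = 343, hash=70+343 mod 509 = 413
Option B: s[4]='j'->'c', delta=(3-10)*7^0 mod 509 = 502, hash=70+502 mod 509 = 63
Option C: s[4]='j'->'h', delta=(8-10)*7^0 mod 509 = 507, hash=70+507 mod 509 = 68
Option D: s[1]='i'->'f', delta=(6-9)*7^3 mod 509 = 498, hash=70+498 mod 509 = 59 <-- target
Option E: s[0]='h'->'f', delta=(6-8)*7^4 mod 509 = 288, hash=70+288 mod 509 = 358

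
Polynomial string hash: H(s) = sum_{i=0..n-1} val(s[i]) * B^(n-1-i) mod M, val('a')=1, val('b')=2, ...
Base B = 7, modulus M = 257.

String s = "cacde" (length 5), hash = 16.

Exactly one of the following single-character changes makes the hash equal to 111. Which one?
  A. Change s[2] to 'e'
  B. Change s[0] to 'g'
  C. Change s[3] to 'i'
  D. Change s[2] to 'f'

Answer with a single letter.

Answer: B

Derivation:
Option A: s[2]='c'->'e', delta=(5-3)*7^2 mod 257 = 98, hash=16+98 mod 257 = 114
Option B: s[0]='c'->'g', delta=(7-3)*7^4 mod 257 = 95, hash=16+95 mod 257 = 111 <-- target
Option C: s[3]='d'->'i', delta=(9-4)*7^1 mod 257 = 35, hash=16+35 mod 257 = 51
Option D: s[2]='c'->'f', delta=(6-3)*7^2 mod 257 = 147, hash=16+147 mod 257 = 163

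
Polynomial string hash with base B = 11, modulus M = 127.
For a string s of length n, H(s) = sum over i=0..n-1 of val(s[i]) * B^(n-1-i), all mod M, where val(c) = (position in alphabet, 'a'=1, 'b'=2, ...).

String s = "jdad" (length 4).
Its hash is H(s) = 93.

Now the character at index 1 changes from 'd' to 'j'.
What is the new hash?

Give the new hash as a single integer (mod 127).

val('d') = 4, val('j') = 10
Position k = 1, exponent = n-1-k = 2
B^2 mod M = 11^2 mod 127 = 121
Delta = (10 - 4) * 121 mod 127 = 91
New hash = (93 + 91) mod 127 = 57

Answer: 57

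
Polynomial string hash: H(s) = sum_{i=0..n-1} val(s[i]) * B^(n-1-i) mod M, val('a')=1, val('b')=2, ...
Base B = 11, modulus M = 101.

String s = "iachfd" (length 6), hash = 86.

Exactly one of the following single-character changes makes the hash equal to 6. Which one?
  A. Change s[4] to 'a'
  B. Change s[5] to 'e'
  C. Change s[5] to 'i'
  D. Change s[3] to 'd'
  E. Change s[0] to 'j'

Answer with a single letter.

Option A: s[4]='f'->'a', delta=(1-6)*11^1 mod 101 = 46, hash=86+46 mod 101 = 31
Option B: s[5]='d'->'e', delta=(5-4)*11^0 mod 101 = 1, hash=86+1 mod 101 = 87
Option C: s[5]='d'->'i', delta=(9-4)*11^0 mod 101 = 5, hash=86+5 mod 101 = 91
Option D: s[3]='h'->'d', delta=(4-8)*11^2 mod 101 = 21, hash=86+21 mod 101 = 6 <-- target
Option E: s[0]='i'->'j', delta=(10-9)*11^5 mod 101 = 57, hash=86+57 mod 101 = 42

Answer: D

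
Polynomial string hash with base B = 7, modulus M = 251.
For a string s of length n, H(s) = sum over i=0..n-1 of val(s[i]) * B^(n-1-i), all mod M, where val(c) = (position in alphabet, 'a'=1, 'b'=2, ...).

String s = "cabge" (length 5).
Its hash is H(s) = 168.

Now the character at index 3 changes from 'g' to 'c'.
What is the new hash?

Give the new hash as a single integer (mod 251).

val('g') = 7, val('c') = 3
Position k = 3, exponent = n-1-k = 1
B^1 mod M = 7^1 mod 251 = 7
Delta = (3 - 7) * 7 mod 251 = 223
New hash = (168 + 223) mod 251 = 140

Answer: 140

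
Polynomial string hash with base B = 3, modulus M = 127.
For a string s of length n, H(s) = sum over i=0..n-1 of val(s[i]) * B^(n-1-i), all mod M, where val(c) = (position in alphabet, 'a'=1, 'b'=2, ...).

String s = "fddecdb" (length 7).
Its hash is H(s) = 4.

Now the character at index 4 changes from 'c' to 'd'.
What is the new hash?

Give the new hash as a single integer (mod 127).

Answer: 13

Derivation:
val('c') = 3, val('d') = 4
Position k = 4, exponent = n-1-k = 2
B^2 mod M = 3^2 mod 127 = 9
Delta = (4 - 3) * 9 mod 127 = 9
New hash = (4 + 9) mod 127 = 13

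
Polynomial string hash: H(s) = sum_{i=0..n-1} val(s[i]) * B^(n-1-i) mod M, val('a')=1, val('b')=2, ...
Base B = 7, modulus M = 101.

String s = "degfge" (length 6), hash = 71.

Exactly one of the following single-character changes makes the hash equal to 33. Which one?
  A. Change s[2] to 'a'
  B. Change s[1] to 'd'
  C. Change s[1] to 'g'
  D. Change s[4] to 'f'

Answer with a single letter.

Option A: s[2]='g'->'a', delta=(1-7)*7^3 mod 101 = 63, hash=71+63 mod 101 = 33 <-- target
Option B: s[1]='e'->'d', delta=(4-5)*7^4 mod 101 = 23, hash=71+23 mod 101 = 94
Option C: s[1]='e'->'g', delta=(7-5)*7^4 mod 101 = 55, hash=71+55 mod 101 = 25
Option D: s[4]='g'->'f', delta=(6-7)*7^1 mod 101 = 94, hash=71+94 mod 101 = 64

Answer: A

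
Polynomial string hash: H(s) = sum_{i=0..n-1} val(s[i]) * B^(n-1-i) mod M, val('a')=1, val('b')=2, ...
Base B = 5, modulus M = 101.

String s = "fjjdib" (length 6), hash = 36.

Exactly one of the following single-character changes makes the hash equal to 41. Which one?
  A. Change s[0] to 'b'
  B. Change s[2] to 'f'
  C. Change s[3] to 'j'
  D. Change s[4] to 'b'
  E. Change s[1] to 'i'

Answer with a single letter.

Answer: B

Derivation:
Option A: s[0]='f'->'b', delta=(2-6)*5^5 mod 101 = 24, hash=36+24 mod 101 = 60
Option B: s[2]='j'->'f', delta=(6-10)*5^3 mod 101 = 5, hash=36+5 mod 101 = 41 <-- target
Option C: s[3]='d'->'j', delta=(10-4)*5^2 mod 101 = 49, hash=36+49 mod 101 = 85
Option D: s[4]='i'->'b', delta=(2-9)*5^1 mod 101 = 66, hash=36+66 mod 101 = 1
Option E: s[1]='j'->'i', delta=(9-10)*5^4 mod 101 = 82, hash=36+82 mod 101 = 17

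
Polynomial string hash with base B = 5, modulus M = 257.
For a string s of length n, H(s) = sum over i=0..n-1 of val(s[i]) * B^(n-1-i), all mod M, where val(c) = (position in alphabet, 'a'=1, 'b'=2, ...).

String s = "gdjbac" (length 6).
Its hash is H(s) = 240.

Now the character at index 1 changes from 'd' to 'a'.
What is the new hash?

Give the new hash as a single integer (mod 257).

val('d') = 4, val('a') = 1
Position k = 1, exponent = n-1-k = 4
B^4 mod M = 5^4 mod 257 = 111
Delta = (1 - 4) * 111 mod 257 = 181
New hash = (240 + 181) mod 257 = 164

Answer: 164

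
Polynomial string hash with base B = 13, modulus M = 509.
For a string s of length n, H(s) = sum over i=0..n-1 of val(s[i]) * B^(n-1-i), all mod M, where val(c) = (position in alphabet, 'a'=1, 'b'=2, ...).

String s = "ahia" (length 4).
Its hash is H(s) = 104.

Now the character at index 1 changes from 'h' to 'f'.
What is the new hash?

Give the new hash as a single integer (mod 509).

val('h') = 8, val('f') = 6
Position k = 1, exponent = n-1-k = 2
B^2 mod M = 13^2 mod 509 = 169
Delta = (6 - 8) * 169 mod 509 = 171
New hash = (104 + 171) mod 509 = 275

Answer: 275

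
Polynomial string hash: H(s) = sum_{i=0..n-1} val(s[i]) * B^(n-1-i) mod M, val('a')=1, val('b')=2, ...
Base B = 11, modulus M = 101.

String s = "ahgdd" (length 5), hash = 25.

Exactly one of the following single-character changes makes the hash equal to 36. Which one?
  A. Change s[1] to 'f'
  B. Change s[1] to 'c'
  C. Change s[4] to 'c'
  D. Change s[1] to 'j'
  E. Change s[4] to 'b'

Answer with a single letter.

Option A: s[1]='h'->'f', delta=(6-8)*11^3 mod 101 = 65, hash=25+65 mod 101 = 90
Option B: s[1]='h'->'c', delta=(3-8)*11^3 mod 101 = 11, hash=25+11 mod 101 = 36 <-- target
Option C: s[4]='d'->'c', delta=(3-4)*11^0 mod 101 = 100, hash=25+100 mod 101 = 24
Option D: s[1]='h'->'j', delta=(10-8)*11^3 mod 101 = 36, hash=25+36 mod 101 = 61
Option E: s[4]='d'->'b', delta=(2-4)*11^0 mod 101 = 99, hash=25+99 mod 101 = 23

Answer: B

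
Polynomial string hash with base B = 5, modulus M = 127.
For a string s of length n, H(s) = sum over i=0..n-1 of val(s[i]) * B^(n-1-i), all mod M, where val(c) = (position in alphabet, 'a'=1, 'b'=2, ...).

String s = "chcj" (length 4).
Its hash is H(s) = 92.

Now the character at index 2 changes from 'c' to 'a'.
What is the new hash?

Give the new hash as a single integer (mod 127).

Answer: 82

Derivation:
val('c') = 3, val('a') = 1
Position k = 2, exponent = n-1-k = 1
B^1 mod M = 5^1 mod 127 = 5
Delta = (1 - 3) * 5 mod 127 = 117
New hash = (92 + 117) mod 127 = 82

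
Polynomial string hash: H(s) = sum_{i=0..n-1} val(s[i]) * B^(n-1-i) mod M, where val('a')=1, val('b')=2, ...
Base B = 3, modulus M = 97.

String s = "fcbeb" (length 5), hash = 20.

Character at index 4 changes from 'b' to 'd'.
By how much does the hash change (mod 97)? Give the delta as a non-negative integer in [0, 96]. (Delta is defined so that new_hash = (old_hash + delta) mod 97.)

Delta formula: (val(new) - val(old)) * B^(n-1-k) mod M
  val('d') - val('b') = 4 - 2 = 2
  B^(n-1-k) = 3^0 mod 97 = 1
  Delta = 2 * 1 mod 97 = 2

Answer: 2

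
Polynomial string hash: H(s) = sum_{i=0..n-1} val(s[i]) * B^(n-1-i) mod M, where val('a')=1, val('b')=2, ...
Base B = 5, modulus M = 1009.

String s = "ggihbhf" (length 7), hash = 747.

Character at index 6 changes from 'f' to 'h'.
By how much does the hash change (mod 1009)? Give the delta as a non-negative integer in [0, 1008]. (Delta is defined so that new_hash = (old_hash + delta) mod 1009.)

Delta formula: (val(new) - val(old)) * B^(n-1-k) mod M
  val('h') - val('f') = 8 - 6 = 2
  B^(n-1-k) = 5^0 mod 1009 = 1
  Delta = 2 * 1 mod 1009 = 2

Answer: 2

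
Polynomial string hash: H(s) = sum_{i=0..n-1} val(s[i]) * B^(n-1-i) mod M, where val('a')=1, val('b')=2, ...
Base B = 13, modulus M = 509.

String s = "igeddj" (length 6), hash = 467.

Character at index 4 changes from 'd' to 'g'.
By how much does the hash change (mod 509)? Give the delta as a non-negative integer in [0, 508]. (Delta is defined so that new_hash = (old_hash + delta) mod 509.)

Answer: 39

Derivation:
Delta formula: (val(new) - val(old)) * B^(n-1-k) mod M
  val('g') - val('d') = 7 - 4 = 3
  B^(n-1-k) = 13^1 mod 509 = 13
  Delta = 3 * 13 mod 509 = 39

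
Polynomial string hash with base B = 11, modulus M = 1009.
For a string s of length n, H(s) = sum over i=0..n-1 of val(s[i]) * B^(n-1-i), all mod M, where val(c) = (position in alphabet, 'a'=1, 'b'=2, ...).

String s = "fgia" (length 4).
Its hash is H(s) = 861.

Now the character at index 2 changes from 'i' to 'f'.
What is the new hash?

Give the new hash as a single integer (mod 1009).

Answer: 828

Derivation:
val('i') = 9, val('f') = 6
Position k = 2, exponent = n-1-k = 1
B^1 mod M = 11^1 mod 1009 = 11
Delta = (6 - 9) * 11 mod 1009 = 976
New hash = (861 + 976) mod 1009 = 828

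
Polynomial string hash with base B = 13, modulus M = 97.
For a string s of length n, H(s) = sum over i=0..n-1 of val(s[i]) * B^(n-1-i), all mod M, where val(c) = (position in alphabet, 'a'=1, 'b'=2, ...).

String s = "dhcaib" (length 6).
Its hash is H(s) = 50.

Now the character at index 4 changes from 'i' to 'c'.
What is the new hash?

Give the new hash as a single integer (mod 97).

val('i') = 9, val('c') = 3
Position k = 4, exponent = n-1-k = 1
B^1 mod M = 13^1 mod 97 = 13
Delta = (3 - 9) * 13 mod 97 = 19
New hash = (50 + 19) mod 97 = 69

Answer: 69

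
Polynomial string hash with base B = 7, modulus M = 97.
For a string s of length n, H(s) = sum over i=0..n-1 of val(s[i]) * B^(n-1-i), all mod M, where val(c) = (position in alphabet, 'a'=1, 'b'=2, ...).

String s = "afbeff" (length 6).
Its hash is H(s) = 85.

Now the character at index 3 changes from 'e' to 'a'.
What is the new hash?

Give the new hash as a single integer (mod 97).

val('e') = 5, val('a') = 1
Position k = 3, exponent = n-1-k = 2
B^2 mod M = 7^2 mod 97 = 49
Delta = (1 - 5) * 49 mod 97 = 95
New hash = (85 + 95) mod 97 = 83

Answer: 83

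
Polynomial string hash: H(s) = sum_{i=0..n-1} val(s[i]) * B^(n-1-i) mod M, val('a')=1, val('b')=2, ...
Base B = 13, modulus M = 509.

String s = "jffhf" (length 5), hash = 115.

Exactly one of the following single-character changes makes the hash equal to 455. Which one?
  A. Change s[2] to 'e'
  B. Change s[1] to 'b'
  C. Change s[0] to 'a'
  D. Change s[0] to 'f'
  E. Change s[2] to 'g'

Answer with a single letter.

Answer: A

Derivation:
Option A: s[2]='f'->'e', delta=(5-6)*13^2 mod 509 = 340, hash=115+340 mod 509 = 455 <-- target
Option B: s[1]='f'->'b', delta=(2-6)*13^3 mod 509 = 374, hash=115+374 mod 509 = 489
Option C: s[0]='j'->'a', delta=(1-10)*13^4 mod 509 = 505, hash=115+505 mod 509 = 111
Option D: s[0]='j'->'f', delta=(6-10)*13^4 mod 509 = 281, hash=115+281 mod 509 = 396
Option E: s[2]='f'->'g', delta=(7-6)*13^2 mod 509 = 169, hash=115+169 mod 509 = 284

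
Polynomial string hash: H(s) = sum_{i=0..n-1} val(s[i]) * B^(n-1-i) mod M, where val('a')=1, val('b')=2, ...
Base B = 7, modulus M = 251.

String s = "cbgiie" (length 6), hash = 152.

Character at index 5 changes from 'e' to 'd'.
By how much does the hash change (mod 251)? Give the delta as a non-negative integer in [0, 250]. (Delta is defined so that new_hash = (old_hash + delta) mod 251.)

Delta formula: (val(new) - val(old)) * B^(n-1-k) mod M
  val('d') - val('e') = 4 - 5 = -1
  B^(n-1-k) = 7^0 mod 251 = 1
  Delta = -1 * 1 mod 251 = 250

Answer: 250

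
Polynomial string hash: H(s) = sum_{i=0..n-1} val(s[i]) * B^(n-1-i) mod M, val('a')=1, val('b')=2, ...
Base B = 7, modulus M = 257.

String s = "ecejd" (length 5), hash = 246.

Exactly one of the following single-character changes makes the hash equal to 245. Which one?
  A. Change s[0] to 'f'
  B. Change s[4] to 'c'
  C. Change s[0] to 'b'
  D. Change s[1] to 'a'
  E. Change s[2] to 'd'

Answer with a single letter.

Answer: B

Derivation:
Option A: s[0]='e'->'f', delta=(6-5)*7^4 mod 257 = 88, hash=246+88 mod 257 = 77
Option B: s[4]='d'->'c', delta=(3-4)*7^0 mod 257 = 256, hash=246+256 mod 257 = 245 <-- target
Option C: s[0]='e'->'b', delta=(2-5)*7^4 mod 257 = 250, hash=246+250 mod 257 = 239
Option D: s[1]='c'->'a', delta=(1-3)*7^3 mod 257 = 85, hash=246+85 mod 257 = 74
Option E: s[2]='e'->'d', delta=(4-5)*7^2 mod 257 = 208, hash=246+208 mod 257 = 197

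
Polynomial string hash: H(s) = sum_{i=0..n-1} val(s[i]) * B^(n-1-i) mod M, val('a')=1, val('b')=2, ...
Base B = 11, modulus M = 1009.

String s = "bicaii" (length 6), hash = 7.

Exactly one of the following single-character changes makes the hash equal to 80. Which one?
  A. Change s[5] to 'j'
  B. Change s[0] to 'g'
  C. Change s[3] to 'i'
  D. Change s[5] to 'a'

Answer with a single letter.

Answer: B

Derivation:
Option A: s[5]='i'->'j', delta=(10-9)*11^0 mod 1009 = 1, hash=7+1 mod 1009 = 8
Option B: s[0]='b'->'g', delta=(7-2)*11^5 mod 1009 = 73, hash=7+73 mod 1009 = 80 <-- target
Option C: s[3]='a'->'i', delta=(9-1)*11^2 mod 1009 = 968, hash=7+968 mod 1009 = 975
Option D: s[5]='i'->'a', delta=(1-9)*11^0 mod 1009 = 1001, hash=7+1001 mod 1009 = 1008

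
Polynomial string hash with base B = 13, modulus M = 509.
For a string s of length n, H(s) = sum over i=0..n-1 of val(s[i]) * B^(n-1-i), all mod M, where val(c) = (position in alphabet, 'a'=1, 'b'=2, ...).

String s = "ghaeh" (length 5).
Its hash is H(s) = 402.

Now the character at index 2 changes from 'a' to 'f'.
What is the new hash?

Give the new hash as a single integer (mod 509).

Answer: 229

Derivation:
val('a') = 1, val('f') = 6
Position k = 2, exponent = n-1-k = 2
B^2 mod M = 13^2 mod 509 = 169
Delta = (6 - 1) * 169 mod 509 = 336
New hash = (402 + 336) mod 509 = 229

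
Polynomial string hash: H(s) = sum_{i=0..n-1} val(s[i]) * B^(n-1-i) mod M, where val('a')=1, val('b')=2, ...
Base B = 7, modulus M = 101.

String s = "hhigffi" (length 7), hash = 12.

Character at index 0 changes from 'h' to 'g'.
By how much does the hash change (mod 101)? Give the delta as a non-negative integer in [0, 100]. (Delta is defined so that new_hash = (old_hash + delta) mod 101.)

Delta formula: (val(new) - val(old)) * B^(n-1-k) mod M
  val('g') - val('h') = 7 - 8 = -1
  B^(n-1-k) = 7^6 mod 101 = 85
  Delta = -1 * 85 mod 101 = 16

Answer: 16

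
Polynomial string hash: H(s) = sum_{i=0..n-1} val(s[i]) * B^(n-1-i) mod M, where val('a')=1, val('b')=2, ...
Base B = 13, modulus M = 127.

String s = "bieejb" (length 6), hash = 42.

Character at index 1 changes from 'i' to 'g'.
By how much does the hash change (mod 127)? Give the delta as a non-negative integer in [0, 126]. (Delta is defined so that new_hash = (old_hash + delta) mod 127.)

Answer: 28

Derivation:
Delta formula: (val(new) - val(old)) * B^(n-1-k) mod M
  val('g') - val('i') = 7 - 9 = -2
  B^(n-1-k) = 13^4 mod 127 = 113
  Delta = -2 * 113 mod 127 = 28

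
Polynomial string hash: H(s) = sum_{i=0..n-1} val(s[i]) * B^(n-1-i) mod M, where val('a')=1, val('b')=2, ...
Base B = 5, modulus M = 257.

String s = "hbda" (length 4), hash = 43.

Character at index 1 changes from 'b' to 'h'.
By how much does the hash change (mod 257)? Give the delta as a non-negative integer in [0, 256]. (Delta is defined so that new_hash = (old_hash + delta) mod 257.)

Answer: 150

Derivation:
Delta formula: (val(new) - val(old)) * B^(n-1-k) mod M
  val('h') - val('b') = 8 - 2 = 6
  B^(n-1-k) = 5^2 mod 257 = 25
  Delta = 6 * 25 mod 257 = 150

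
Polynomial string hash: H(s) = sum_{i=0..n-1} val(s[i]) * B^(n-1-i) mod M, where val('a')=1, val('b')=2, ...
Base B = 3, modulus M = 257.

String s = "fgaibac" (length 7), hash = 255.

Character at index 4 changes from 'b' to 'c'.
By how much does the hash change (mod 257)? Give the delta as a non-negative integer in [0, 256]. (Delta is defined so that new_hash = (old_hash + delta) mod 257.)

Delta formula: (val(new) - val(old)) * B^(n-1-k) mod M
  val('c') - val('b') = 3 - 2 = 1
  B^(n-1-k) = 3^2 mod 257 = 9
  Delta = 1 * 9 mod 257 = 9

Answer: 9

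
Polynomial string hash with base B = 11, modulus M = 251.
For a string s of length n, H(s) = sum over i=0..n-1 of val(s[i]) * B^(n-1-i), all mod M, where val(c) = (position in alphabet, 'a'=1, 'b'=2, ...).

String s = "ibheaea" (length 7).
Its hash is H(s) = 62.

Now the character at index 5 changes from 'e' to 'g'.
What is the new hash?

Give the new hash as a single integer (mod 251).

val('e') = 5, val('g') = 7
Position k = 5, exponent = n-1-k = 1
B^1 mod M = 11^1 mod 251 = 11
Delta = (7 - 5) * 11 mod 251 = 22
New hash = (62 + 22) mod 251 = 84

Answer: 84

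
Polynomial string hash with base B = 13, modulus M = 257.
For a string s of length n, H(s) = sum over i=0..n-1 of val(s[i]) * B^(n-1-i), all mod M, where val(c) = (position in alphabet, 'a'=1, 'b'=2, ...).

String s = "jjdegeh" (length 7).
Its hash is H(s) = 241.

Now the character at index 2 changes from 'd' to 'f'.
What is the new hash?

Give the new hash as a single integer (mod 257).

val('d') = 4, val('f') = 6
Position k = 2, exponent = n-1-k = 4
B^4 mod M = 13^4 mod 257 = 34
Delta = (6 - 4) * 34 mod 257 = 68
New hash = (241 + 68) mod 257 = 52

Answer: 52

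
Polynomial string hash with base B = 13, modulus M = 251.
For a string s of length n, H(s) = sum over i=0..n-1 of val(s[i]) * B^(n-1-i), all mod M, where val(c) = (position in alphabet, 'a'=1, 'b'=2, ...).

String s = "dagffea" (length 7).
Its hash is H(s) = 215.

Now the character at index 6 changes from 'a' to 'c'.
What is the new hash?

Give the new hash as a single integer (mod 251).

Answer: 217

Derivation:
val('a') = 1, val('c') = 3
Position k = 6, exponent = n-1-k = 0
B^0 mod M = 13^0 mod 251 = 1
Delta = (3 - 1) * 1 mod 251 = 2
New hash = (215 + 2) mod 251 = 217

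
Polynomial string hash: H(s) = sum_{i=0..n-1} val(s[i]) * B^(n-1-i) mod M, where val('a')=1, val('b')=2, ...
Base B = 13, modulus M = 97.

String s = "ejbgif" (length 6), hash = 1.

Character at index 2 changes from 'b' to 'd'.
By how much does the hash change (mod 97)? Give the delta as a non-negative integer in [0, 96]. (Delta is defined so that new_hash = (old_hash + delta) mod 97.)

Delta formula: (val(new) - val(old)) * B^(n-1-k) mod M
  val('d') - val('b') = 4 - 2 = 2
  B^(n-1-k) = 13^3 mod 97 = 63
  Delta = 2 * 63 mod 97 = 29

Answer: 29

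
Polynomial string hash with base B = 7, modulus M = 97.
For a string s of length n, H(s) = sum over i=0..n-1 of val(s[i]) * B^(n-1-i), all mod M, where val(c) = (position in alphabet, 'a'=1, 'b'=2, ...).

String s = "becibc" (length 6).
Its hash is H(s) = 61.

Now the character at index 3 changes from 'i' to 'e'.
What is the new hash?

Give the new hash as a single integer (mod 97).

val('i') = 9, val('e') = 5
Position k = 3, exponent = n-1-k = 2
B^2 mod M = 7^2 mod 97 = 49
Delta = (5 - 9) * 49 mod 97 = 95
New hash = (61 + 95) mod 97 = 59

Answer: 59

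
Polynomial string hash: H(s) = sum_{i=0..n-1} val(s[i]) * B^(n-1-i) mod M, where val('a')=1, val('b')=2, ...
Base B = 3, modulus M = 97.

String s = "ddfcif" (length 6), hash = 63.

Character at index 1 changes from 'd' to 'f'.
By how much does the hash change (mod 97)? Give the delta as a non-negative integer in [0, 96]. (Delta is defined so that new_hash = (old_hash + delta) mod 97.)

Delta formula: (val(new) - val(old)) * B^(n-1-k) mod M
  val('f') - val('d') = 6 - 4 = 2
  B^(n-1-k) = 3^4 mod 97 = 81
  Delta = 2 * 81 mod 97 = 65

Answer: 65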